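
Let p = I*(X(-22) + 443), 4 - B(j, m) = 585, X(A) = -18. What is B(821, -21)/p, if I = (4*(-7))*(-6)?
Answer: -83/10200 ≈ -0.0081373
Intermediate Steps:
I = 168 (I = -28*(-6) = 168)
B(j, m) = -581 (B(j, m) = 4 - 1*585 = 4 - 585 = -581)
p = 71400 (p = 168*(-18 + 443) = 168*425 = 71400)
B(821, -21)/p = -581/71400 = -581*1/71400 = -83/10200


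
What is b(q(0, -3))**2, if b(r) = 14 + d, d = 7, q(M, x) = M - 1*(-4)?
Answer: 441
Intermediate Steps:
q(M, x) = 4 + M (q(M, x) = M + 4 = 4 + M)
b(r) = 21 (b(r) = 14 + 7 = 21)
b(q(0, -3))**2 = 21**2 = 441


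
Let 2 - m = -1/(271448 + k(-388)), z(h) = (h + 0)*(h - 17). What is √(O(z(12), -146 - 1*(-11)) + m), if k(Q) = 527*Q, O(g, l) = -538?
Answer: I*√601023320313/33486 ≈ 23.152*I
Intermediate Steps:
z(h) = h*(-17 + h)
m = 133945/66972 (m = 2 - (-1)/(271448 + 527*(-388)) = 2 - (-1)/(271448 - 204476) = 2 - (-1)/66972 = 2 - 1*(-1/66972) = 2 + 1/66972 = 133945/66972 ≈ 2.0000)
√(O(z(12), -146 - 1*(-11)) + m) = √(-538 + 133945/66972) = √(-35896991/66972) = I*√601023320313/33486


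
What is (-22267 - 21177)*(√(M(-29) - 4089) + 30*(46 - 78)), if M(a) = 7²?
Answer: 41706240 - 86888*I*√1010 ≈ 4.1706e+7 - 2.7613e+6*I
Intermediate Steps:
M(a) = 49
(-22267 - 21177)*(√(M(-29) - 4089) + 30*(46 - 78)) = (-22267 - 21177)*(√(49 - 4089) + 30*(46 - 78)) = -43444*(√(-4040) + 30*(-32)) = -43444*(2*I*√1010 - 960) = -43444*(-960 + 2*I*√1010) = 41706240 - 86888*I*√1010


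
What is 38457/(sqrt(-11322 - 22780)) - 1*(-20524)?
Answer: 20524 - 38457*I*sqrt(118)/2006 ≈ 20524.0 - 208.25*I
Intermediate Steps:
38457/(sqrt(-11322 - 22780)) - 1*(-20524) = 38457/(sqrt(-34102)) + 20524 = 38457/((17*I*sqrt(118))) + 20524 = 38457*(-I*sqrt(118)/2006) + 20524 = -38457*I*sqrt(118)/2006 + 20524 = 20524 - 38457*I*sqrt(118)/2006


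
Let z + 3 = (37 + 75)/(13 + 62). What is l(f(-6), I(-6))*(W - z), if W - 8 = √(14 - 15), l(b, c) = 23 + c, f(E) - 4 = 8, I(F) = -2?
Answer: 4991/25 + 21*I ≈ 199.64 + 21.0*I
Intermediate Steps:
f(E) = 12 (f(E) = 4 + 8 = 12)
z = -113/75 (z = -3 + (37 + 75)/(13 + 62) = -3 + 112/75 = -113/75 ≈ -1.5067)
W = 8 + I (W = 8 + √(14 - 15) = 8 + √(-1) = 8 + I ≈ 8.0 + 1.0*I)
l(f(-6), I(-6))*(W - z) = (23 - 2)*((8 + I) - 1*(-113/75)) = 21*((8 + I) + 113/75) = 21*(713/75 + I) = 4991/25 + 21*I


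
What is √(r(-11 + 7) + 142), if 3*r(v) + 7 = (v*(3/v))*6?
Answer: √1311/3 ≈ 12.069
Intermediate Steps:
r(v) = 11/3 (r(v) = -7/3 + ((v*(3/v))*6)/3 = -7/3 + (3*6)/3 = -7/3 + (⅓)*18 = -7/3 + 6 = 11/3)
√(r(-11 + 7) + 142) = √(11/3 + 142) = √(437/3) = √1311/3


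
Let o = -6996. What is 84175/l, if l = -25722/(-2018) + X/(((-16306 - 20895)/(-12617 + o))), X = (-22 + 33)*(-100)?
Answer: -451368103225/3041432377 ≈ -148.41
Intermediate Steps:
X = -1100 (X = 11*(-100) = -1100)
l = -21290026639/37535809 (l = -25722/(-2018) - 1100*(-12617 - 6996)/(-16306 - 20895) = -25722*(-1/2018) - 1100/((-37201/(-19613))) = 12861/1009 - 1100/((-37201*(-1/19613))) = 12861/1009 - 1100/37201/19613 = 12861/1009 - 1100*19613/37201 = 12861/1009 - 21574300/37201 = -21290026639/37535809 ≈ -567.19)
84175/l = 84175/(-21290026639/37535809) = 84175*(-37535809/21290026639) = -451368103225/3041432377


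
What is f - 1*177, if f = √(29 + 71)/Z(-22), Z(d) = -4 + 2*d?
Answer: -4253/24 ≈ -177.21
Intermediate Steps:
f = -5/24 (f = √(29 + 71)/(-4 + 2*(-22)) = √100/(-4 - 44) = 10/(-48) = 10*(-1/48) = -5/24 ≈ -0.20833)
f - 1*177 = -5/24 - 1*177 = -5/24 - 177 = -4253/24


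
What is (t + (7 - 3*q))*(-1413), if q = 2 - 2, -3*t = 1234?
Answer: 571323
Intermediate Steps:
t = -1234/3 (t = -⅓*1234 = -1234/3 ≈ -411.33)
q = 0
(t + (7 - 3*q))*(-1413) = (-1234/3 + (7 - 3*0))*(-1413) = (-1234/3 + (7 + 0))*(-1413) = (-1234/3 + 7)*(-1413) = -1213/3*(-1413) = 571323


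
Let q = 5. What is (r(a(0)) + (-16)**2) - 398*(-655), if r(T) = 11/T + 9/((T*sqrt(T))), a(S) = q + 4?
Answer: 2348528/9 ≈ 2.6095e+5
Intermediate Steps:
a(S) = 9 (a(S) = 5 + 4 = 9)
r(T) = 9/T**(3/2) + 11/T (r(T) = 11/T + 9/(T**(3/2)) = 11/T + 9/T**(3/2) = 9/T**(3/2) + 11/T)
(r(a(0)) + (-16)**2) - 398*(-655) = ((9/9**(3/2) + 11/9) + (-16)**2) - 398*(-655) = ((9*(1/27) + 11*(1/9)) + 256) + 260690 = ((1/3 + 11/9) + 256) + 260690 = (14/9 + 256) + 260690 = 2318/9 + 260690 = 2348528/9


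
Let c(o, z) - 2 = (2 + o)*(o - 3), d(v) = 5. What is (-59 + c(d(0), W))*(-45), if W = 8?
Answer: 1935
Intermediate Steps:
c(o, z) = 2 + (-3 + o)*(2 + o) (c(o, z) = 2 + (2 + o)*(o - 3) = 2 + (2 + o)*(-3 + o) = 2 + (-3 + o)*(2 + o))
(-59 + c(d(0), W))*(-45) = (-59 + (-4 + 5² - 1*5))*(-45) = (-59 + (-4 + 25 - 5))*(-45) = (-59 + 16)*(-45) = -43*(-45) = 1935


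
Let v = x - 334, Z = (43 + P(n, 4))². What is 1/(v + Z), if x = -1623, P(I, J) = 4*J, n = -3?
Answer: 1/1524 ≈ 0.00065617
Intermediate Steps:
Z = 3481 (Z = (43 + 4*4)² = (43 + 16)² = 59² = 3481)
v = -1957 (v = -1623 - 334 = -1957)
1/(v + Z) = 1/(-1957 + 3481) = 1/1524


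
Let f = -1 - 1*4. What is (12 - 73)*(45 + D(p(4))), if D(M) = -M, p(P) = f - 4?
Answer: -3294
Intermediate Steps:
f = -5 (f = -1 - 4 = -5)
p(P) = -9 (p(P) = -5 - 4 = -9)
(12 - 73)*(45 + D(p(4))) = (12 - 73)*(45 - 1*(-9)) = -61*(45 + 9) = -61*54 = -3294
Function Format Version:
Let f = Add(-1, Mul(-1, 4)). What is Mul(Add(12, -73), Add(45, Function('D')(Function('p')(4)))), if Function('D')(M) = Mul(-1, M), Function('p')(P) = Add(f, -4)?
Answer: -3294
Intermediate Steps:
f = -5 (f = Add(-1, -4) = -5)
Function('p')(P) = -9 (Function('p')(P) = Add(-5, -4) = -9)
Mul(Add(12, -73), Add(45, Function('D')(Function('p')(4)))) = Mul(Add(12, -73), Add(45, Mul(-1, -9))) = Mul(-61, Add(45, 9)) = Mul(-61, 54) = -3294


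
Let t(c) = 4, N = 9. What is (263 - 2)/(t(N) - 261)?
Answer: -261/257 ≈ -1.0156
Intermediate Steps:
(263 - 2)/(t(N) - 261) = (263 - 2)/(4 - 261) = 261/(-257) = 261*(-1/257) = -261/257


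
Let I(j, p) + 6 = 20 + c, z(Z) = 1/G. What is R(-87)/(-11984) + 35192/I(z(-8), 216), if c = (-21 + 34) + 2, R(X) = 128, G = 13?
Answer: 26358576/21721 ≈ 1213.5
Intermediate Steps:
c = 15 (c = 13 + 2 = 15)
z(Z) = 1/13
I(j, p) = 29 (I(j, p) = -6 + (20 + 15) = -6 + 35 = 29)
R(-87)/(-11984) + 35192/I(z(-8), 216) = 128/(-11984) + 35192/29 = 128*(-1/11984) + 35192*(1/29) = -8/749 + 35192/29 = 26358576/21721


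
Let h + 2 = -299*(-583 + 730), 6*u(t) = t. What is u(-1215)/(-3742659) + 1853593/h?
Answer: -513878342437/12185820470 ≈ -42.170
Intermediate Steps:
u(t) = t/6
h = -43955 (h = -2 - 299*(-583 + 730) = -2 - 299*147 = -2 - 43953 = -43955)
u(-1215)/(-3742659) + 1853593/h = ((1/6)*(-1215))/(-3742659) + 1853593/(-43955) = -405/2*(-1/3742659) + 1853593*(-1/43955) = 15/277234 - 1853593/43955 = -513878342437/12185820470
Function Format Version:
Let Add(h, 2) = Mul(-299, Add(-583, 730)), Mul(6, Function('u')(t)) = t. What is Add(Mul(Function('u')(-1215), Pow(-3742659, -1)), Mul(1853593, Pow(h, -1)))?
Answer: Rational(-513878342437, 12185820470) ≈ -42.170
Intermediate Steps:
Function('u')(t) = Mul(Rational(1, 6), t)
h = -43955 (h = Add(-2, Mul(-299, Add(-583, 730))) = Add(-2, Mul(-299, 147)) = Add(-2, -43953) = -43955)
Add(Mul(Function('u')(-1215), Pow(-3742659, -1)), Mul(1853593, Pow(h, -1))) = Add(Mul(Mul(Rational(1, 6), -1215), Pow(-3742659, -1)), Mul(1853593, Pow(-43955, -1))) = Add(Mul(Rational(-405, 2), Rational(-1, 3742659)), Mul(1853593, Rational(-1, 43955))) = Add(Rational(15, 277234), Rational(-1853593, 43955)) = Rational(-513878342437, 12185820470)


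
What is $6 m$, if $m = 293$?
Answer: $1758$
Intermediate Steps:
$6 m = 6 \cdot 293 = 1758$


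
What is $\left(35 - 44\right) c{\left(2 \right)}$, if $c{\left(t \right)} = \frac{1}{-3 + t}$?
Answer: $9$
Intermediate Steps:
$\left(35 - 44\right) c{\left(2 \right)} = \frac{35 - 44}{-3 + 2} = - \frac{9}{-1} = \left(-9\right) \left(-1\right) = 9$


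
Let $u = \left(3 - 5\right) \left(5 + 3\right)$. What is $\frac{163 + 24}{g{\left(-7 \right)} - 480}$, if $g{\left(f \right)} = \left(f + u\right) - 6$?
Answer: $- \frac{187}{509} \approx -0.36739$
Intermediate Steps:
$u = -16$ ($u = \left(-2\right) 8 = -16$)
$g{\left(f \right)} = -22 + f$ ($g{\left(f \right)} = \left(f - 16\right) - 6 = \left(-16 + f\right) - 6 = -22 + f$)
$\frac{163 + 24}{g{\left(-7 \right)} - 480} = \frac{163 + 24}{\left(-22 - 7\right) - 480} = \frac{187}{-29 - 480} = \frac{187}{-509} = 187 \left(- \frac{1}{509}\right) = - \frac{187}{509}$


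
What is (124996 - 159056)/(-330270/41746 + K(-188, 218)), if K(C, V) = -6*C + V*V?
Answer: -54687260/78103697 ≈ -0.70019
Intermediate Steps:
K(C, V) = V**2 - 6*C (K(C, V) = -6*C + V**2 = V**2 - 6*C)
(124996 - 159056)/(-330270/41746 + K(-188, 218)) = (124996 - 159056)/(-330270/41746 + (218**2 - 6*(-188))) = -34060/(-330270*1/41746 + (47524 + 1128)) = -34060/(-165135/20873 + 48652) = -34060/1015348061/20873 = -34060*20873/1015348061 = -54687260/78103697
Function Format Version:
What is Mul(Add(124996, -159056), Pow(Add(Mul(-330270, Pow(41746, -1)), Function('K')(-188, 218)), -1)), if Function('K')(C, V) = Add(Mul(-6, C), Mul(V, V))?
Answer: Rational(-54687260, 78103697) ≈ -0.70019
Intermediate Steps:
Function('K')(C, V) = Add(Pow(V, 2), Mul(-6, C)) (Function('K')(C, V) = Add(Mul(-6, C), Pow(V, 2)) = Add(Pow(V, 2), Mul(-6, C)))
Mul(Add(124996, -159056), Pow(Add(Mul(-330270, Pow(41746, -1)), Function('K')(-188, 218)), -1)) = Mul(Add(124996, -159056), Pow(Add(Mul(-330270, Pow(41746, -1)), Add(Pow(218, 2), Mul(-6, -188))), -1)) = Mul(-34060, Pow(Add(Mul(-330270, Rational(1, 41746)), Add(47524, 1128)), -1)) = Mul(-34060, Pow(Add(Rational(-165135, 20873), 48652), -1)) = Mul(-34060, Pow(Rational(1015348061, 20873), -1)) = Mul(-34060, Rational(20873, 1015348061)) = Rational(-54687260, 78103697)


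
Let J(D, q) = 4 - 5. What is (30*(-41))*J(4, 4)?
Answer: 1230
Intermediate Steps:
J(D, q) = -1
(30*(-41))*J(4, 4) = (30*(-41))*(-1) = -1230*(-1) = 1230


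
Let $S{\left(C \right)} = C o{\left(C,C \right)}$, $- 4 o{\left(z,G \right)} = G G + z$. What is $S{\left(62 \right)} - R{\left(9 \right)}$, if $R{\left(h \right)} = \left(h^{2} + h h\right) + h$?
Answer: $-60714$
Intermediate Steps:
$o{\left(z,G \right)} = - \frac{z}{4} - \frac{G^{2}}{4}$ ($o{\left(z,G \right)} = - \frac{G G + z}{4} = - \frac{G^{2} + z}{4} = - \frac{z + G^{2}}{4} = - \frac{z}{4} - \frac{G^{2}}{4}$)
$R{\left(h \right)} = h + 2 h^{2}$ ($R{\left(h \right)} = \left(h^{2} + h^{2}\right) + h = 2 h^{2} + h = h + 2 h^{2}$)
$S{\left(C \right)} = C \left(- \frac{C}{4} - \frac{C^{2}}{4}\right)$
$S{\left(62 \right)} - R{\left(9 \right)} = - \frac{62^{2} \left(1 + 62\right)}{4} - 9 \left(1 + 2 \cdot 9\right) = \left(- \frac{1}{4}\right) 3844 \cdot 63 - 9 \left(1 + 18\right) = -60543 - 9 \cdot 19 = -60543 - 171 = -60714$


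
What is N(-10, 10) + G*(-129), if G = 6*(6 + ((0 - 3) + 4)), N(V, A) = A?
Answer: -5408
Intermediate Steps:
G = 42 (G = 6*(6 + (-3 + 4)) = 6*(6 + 1) = 6*7 = 42)
N(-10, 10) + G*(-129) = 10 + 42*(-129) = 10 - 5418 = -5408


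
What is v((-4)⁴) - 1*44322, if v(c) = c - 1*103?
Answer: -44169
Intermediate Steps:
v(c) = -103 + c (v(c) = c - 103 = -103 + c)
v((-4)⁴) - 1*44322 = (-103 + (-4)⁴) - 1*44322 = (-103 + 256) - 44322 = 153 - 44322 = -44169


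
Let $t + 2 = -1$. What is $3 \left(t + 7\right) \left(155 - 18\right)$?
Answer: $1644$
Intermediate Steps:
$t = -3$ ($t = -2 - 1 = -3$)
$3 \left(t + 7\right) \left(155 - 18\right) = 3 \left(-3 + 7\right) \left(155 - 18\right) = 3 \cdot 4 \cdot 137 = 12 \cdot 137 = 1644$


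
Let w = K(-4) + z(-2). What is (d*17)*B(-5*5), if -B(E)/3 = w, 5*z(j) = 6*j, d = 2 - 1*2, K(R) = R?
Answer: 0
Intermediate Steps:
d = 0 (d = 2 - 2 = 0)
z(j) = 6*j/5 (z(j) = (6*j)/5 = 6*j/5)
w = -32/5 (w = -4 + (6/5)*(-2) = -4 - 12/5 = -32/5 ≈ -6.4000)
B(E) = 96/5 (B(E) = -3*(-32/5) = 96/5)
(d*17)*B(-5*5) = (0*17)*(96/5) = 0*(96/5) = 0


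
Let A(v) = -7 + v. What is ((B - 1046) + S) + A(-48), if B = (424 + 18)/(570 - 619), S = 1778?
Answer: 32731/49 ≈ 667.98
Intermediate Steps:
B = -442/49 (B = 442/(-49) = 442*(-1/49) = -442/49 ≈ -9.0204)
((B - 1046) + S) + A(-48) = ((-442/49 - 1046) + 1778) + (-7 - 48) = (-51696/49 + 1778) - 55 = 35426/49 - 55 = 32731/49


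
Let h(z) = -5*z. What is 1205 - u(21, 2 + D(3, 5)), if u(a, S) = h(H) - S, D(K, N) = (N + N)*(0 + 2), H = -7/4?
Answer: 4873/4 ≈ 1218.3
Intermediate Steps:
H = -7/4 (H = -7*1/4 = -7/4 ≈ -1.7500)
D(K, N) = 4*N (D(K, N) = (2*N)*2 = 4*N)
u(a, S) = 35/4 - S (u(a, S) = -5*(-7/4) - S = 35/4 - S)
1205 - u(21, 2 + D(3, 5)) = 1205 - (35/4 - (2 + 4*5)) = 1205 - (35/4 - (2 + 20)) = 1205 - (35/4 - 1*22) = 1205 - (35/4 - 22) = 1205 - 1*(-53/4) = 1205 + 53/4 = 4873/4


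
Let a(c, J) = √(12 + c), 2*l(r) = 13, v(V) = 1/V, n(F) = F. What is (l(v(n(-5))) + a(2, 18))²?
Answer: 225/4 + 13*√14 ≈ 104.89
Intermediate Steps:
v(V) = 1/V
l(r) = 13/2 (l(r) = (½)*13 = 13/2)
(l(v(n(-5))) + a(2, 18))² = (13/2 + √(12 + 2))² = (13/2 + √14)²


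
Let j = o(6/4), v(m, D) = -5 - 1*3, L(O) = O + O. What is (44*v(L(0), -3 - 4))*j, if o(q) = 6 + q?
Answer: -2640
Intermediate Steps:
L(O) = 2*O
v(m, D) = -8 (v(m, D) = -5 - 3 = -8)
j = 15/2 (j = 6 + 6/4 = 6 + 6*(1/4) = 6 + 3/2 = 15/2 ≈ 7.5000)
(44*v(L(0), -3 - 4))*j = (44*(-8))*(15/2) = -352*15/2 = -2640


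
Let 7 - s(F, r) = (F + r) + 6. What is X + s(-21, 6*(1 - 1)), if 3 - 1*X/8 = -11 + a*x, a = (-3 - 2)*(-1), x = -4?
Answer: 294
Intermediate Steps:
a = 5 (a = -5*(-1) = 5)
s(F, r) = 1 - F - r (s(F, r) = 7 - ((F + r) + 6) = 7 - (6 + F + r) = 7 + (-6 - F - r) = 1 - F - r)
X = 272 (X = 24 - 8*(-11 + 5*(-4)) = 24 - 8*(-11 - 20) = 24 - 8*(-31) = 24 + 248 = 272)
X + s(-21, 6*(1 - 1)) = 272 + (1 - 1*(-21) - 6*(1 - 1)) = 272 + (1 + 21 - 6*0) = 272 + (1 + 21 - 1*0) = 272 + (1 + 21 + 0) = 272 + 22 = 294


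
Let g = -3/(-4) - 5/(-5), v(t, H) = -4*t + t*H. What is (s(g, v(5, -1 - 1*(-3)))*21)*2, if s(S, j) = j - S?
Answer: -987/2 ≈ -493.50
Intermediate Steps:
v(t, H) = -4*t + H*t
g = 7/4 (g = -3*(-1/4) - 5*(-1/5) = 3/4 + 1 = 7/4 ≈ 1.7500)
(s(g, v(5, -1 - 1*(-3)))*21)*2 = ((5*(-4 + (-1 - 1*(-3))) - 1*7/4)*21)*2 = ((5*(-4 + (-1 + 3)) - 7/4)*21)*2 = ((5*(-4 + 2) - 7/4)*21)*2 = ((5*(-2) - 7/4)*21)*2 = ((-10 - 7/4)*21)*2 = -47/4*21*2 = -987/4*2 = -987/2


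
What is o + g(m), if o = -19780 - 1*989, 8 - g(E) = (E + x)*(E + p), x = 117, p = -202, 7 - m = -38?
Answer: 4673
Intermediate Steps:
m = 45 (m = 7 - 1*(-38) = 7 + 38 = 45)
g(E) = 8 - (-202 + E)*(117 + E) (g(E) = 8 - (E + 117)*(E - 202) = 8 - (117 + E)*(-202 + E) = 8 - (-202 + E)*(117 + E))
o = -20769 (o = -19780 - 989 = -20769)
o + g(m) = -20769 + (23642 - 1*45² + 85*45) = -20769 + (23642 - 1*2025 + 3825) = -20769 + (23642 - 2025 + 3825) = -20769 + 25442 = 4673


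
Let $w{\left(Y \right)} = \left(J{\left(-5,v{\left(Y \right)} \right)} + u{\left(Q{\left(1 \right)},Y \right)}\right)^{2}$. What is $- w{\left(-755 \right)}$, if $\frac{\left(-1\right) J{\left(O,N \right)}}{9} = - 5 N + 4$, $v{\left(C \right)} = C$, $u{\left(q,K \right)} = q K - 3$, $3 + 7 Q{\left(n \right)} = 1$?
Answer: $- \frac{55973881744}{49} \approx -1.1423 \cdot 10^{9}$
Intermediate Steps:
$Q{\left(n \right)} = - \frac{2}{7}$ ($Q{\left(n \right)} = - \frac{3}{7} + \frac{1}{7} \cdot 1 = - \frac{3}{7} + \frac{1}{7} = - \frac{2}{7}$)
$u{\left(q,K \right)} = -3 + K q$ ($u{\left(q,K \right)} = K q - 3 = -3 + K q$)
$J{\left(O,N \right)} = -36 + 45 N$ ($J{\left(O,N \right)} = - 9 \left(- 5 N + 4\right) = - 9 \left(4 - 5 N\right) = -36 + 45 N$)
$w{\left(Y \right)} = \left(-39 + \frac{313 Y}{7}\right)^{2}$ ($w{\left(Y \right)} = \left(\left(-36 + 45 Y\right) + \left(-3 + Y \left(- \frac{2}{7}\right)\right)\right)^{2} = \left(\left(-36 + 45 Y\right) - \left(3 + \frac{2 Y}{7}\right)\right)^{2} = \left(-39 + \frac{313 Y}{7}\right)^{2}$)
$- w{\left(-755 \right)} = - \frac{\left(-273 + 313 \left(-755\right)\right)^{2}}{49} = - \frac{\left(-273 - 236315\right)^{2}}{49} = - \frac{\left(-236588\right)^{2}}{49} = - \frac{55973881744}{49}$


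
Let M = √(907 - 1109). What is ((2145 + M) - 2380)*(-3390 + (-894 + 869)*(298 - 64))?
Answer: 2171400 - 9240*I*√202 ≈ 2.1714e+6 - 1.3133e+5*I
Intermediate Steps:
M = I*√202 (M = √(-202) = I*√202 ≈ 14.213*I)
((2145 + M) - 2380)*(-3390 + (-894 + 869)*(298 - 64)) = ((2145 + I*√202) - 2380)*(-3390 + (-894 + 869)*(298 - 64)) = (-235 + I*√202)*(-3390 - 25*234) = (-235 + I*√202)*(-3390 - 5850) = (-235 + I*√202)*(-9240) = 2171400 - 9240*I*√202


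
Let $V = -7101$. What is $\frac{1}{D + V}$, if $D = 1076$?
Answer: $- \frac{1}{6025} \approx -0.00016598$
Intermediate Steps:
$\frac{1}{D + V} = \frac{1}{1076 - 7101} = \frac{1}{-6025} = - \frac{1}{6025}$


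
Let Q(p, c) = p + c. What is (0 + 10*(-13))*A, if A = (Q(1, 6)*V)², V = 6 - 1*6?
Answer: 0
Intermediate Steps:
Q(p, c) = c + p
V = 0 (V = 6 - 6 = 0)
A = 0 (A = ((6 + 1)*0)² = (7*0)² = 0² = 0)
(0 + 10*(-13))*A = (0 + 10*(-13))*0 = (0 - 130)*0 = -130*0 = 0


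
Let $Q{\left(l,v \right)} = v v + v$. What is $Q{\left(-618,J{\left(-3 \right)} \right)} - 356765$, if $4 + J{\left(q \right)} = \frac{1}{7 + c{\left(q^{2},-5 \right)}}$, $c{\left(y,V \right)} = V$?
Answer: $- \frac{1427025}{4} \approx -3.5676 \cdot 10^{5}$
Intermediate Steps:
$J{\left(q \right)} = - \frac{7}{2}$ ($J{\left(q \right)} = -4 + \frac{1}{7 - 5} = -4 + \frac{1}{2} = - \frac{7}{2}$)
$Q{\left(l,v \right)} = v + v^{2}$ ($Q{\left(l,v \right)} = v^{2} + v = v + v^{2}$)
$Q{\left(-618,J{\left(-3 \right)} \right)} - 356765 = - \frac{7 \left(1 - \frac{7}{2}\right)}{2} - 356765 = \left(- \frac{7}{2}\right) \left(- \frac{5}{2}\right) - 356765 = \frac{35}{4} - 356765 = - \frac{1427025}{4}$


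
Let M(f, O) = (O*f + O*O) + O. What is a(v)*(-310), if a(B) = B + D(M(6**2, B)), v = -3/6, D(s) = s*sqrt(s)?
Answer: 155 + 11315*I*sqrt(73)/4 ≈ 155.0 + 24169.0*I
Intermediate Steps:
M(f, O) = O + O**2 + O*f (M(f, O) = (O*f + O**2) + O = (O**2 + O*f) + O = O + O**2 + O*f)
D(s) = s**(3/2)
v = -1/2 (v = -3*1/6 = -1/2 ≈ -0.50000)
a(B) = B + (B*(37 + B))**(3/2) (a(B) = B + (B*(1 + B + 6**2))**(3/2) = B + (B*(1 + B + 36))**(3/2) = B + (B*(37 + B))**(3/2))
a(v)*(-310) = (-1/2 + (-(37 - 1/2)/2)**(3/2))*(-310) = (-1/2 + (-1/2*73/2)**(3/2))*(-310) = (-1/2 + (-73/4)**(3/2))*(-310) = (-1/2 - 73*I*sqrt(73)/8)*(-310) = 155 + 11315*I*sqrt(73)/4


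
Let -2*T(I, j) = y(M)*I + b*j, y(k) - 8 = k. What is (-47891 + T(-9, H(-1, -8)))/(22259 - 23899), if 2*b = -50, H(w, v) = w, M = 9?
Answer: 47827/1640 ≈ 29.163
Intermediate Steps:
y(k) = 8 + k
b = -25 (b = (1/2)*(-50) = -25)
T(I, j) = -17*I/2 + 25*j/2 (T(I, j) = -((8 + 9)*I - 25*j)/2 = -(17*I - 25*j)/2 = -(-25*j + 17*I)/2 = -17*I/2 + 25*j/2)
(-47891 + T(-9, H(-1, -8)))/(22259 - 23899) = (-47891 + (-17/2*(-9) + (25/2)*(-1)))/(22259 - 23899) = (-47891 + (153/2 - 25/2))/(-1640) = (-47891 + 64)*(-1/1640) = -47827*(-1/1640) = 47827/1640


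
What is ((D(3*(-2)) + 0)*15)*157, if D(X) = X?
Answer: -14130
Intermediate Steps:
((D(3*(-2)) + 0)*15)*157 = ((3*(-2) + 0)*15)*157 = ((-6 + 0)*15)*157 = -6*15*157 = -90*157 = -14130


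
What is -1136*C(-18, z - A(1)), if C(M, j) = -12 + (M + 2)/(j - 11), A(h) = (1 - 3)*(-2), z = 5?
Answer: 59072/5 ≈ 11814.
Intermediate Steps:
A(h) = 4 (A(h) = -2*(-2) = 4)
C(M, j) = -12 + (2 + M)/(-11 + j)
-1136*C(-18, z - A(1)) = -1136*(134 - 18 - 12*(5 - 1*4))/(-11 + (5 - 1*4)) = -1136*(134 - 18 - 12*(5 - 4))/(-11 + (5 - 4)) = -1136*(134 - 18 - 12*1)/(-11 + 1) = -1136*(134 - 18 - 12)/(-10) = -(-568)*104/5 = -1136*(-52/5) = 59072/5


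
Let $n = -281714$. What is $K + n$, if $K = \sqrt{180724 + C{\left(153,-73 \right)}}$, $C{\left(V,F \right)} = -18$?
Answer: $-281714 + \sqrt{180706} \approx -2.8129 \cdot 10^{5}$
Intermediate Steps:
$K = \sqrt{180706}$ ($K = \sqrt{180724 - 18} = \sqrt{180706} \approx 425.1$)
$K + n = \sqrt{180706} - 281714 = -281714 + \sqrt{180706}$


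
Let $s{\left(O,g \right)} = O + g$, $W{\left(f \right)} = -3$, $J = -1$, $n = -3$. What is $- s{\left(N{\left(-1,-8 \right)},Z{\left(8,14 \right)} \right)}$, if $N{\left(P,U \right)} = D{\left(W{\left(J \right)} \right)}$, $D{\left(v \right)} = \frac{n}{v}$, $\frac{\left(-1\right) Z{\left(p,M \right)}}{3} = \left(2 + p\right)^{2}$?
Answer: $299$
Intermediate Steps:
$Z{\left(p,M \right)} = - 3 \left(2 + p\right)^{2}$
$D{\left(v \right)} = - \frac{3}{v}$
$N{\left(P,U \right)} = 1$ ($N{\left(P,U \right)} = - \frac{3}{-3} = \left(-3\right) \left(- \frac{1}{3}\right) = 1$)
$- s{\left(N{\left(-1,-8 \right)},Z{\left(8,14 \right)} \right)} = - (1 - 3 \left(2 + 8\right)^{2}) = - (1 - 3 \cdot 10^{2}) = - (1 - 300) = \left(-1\right) \left(-299\right) = 299$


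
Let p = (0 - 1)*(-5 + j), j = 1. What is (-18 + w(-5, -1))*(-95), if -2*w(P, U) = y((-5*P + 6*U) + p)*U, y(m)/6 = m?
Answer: -4845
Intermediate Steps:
p = 4 (p = (0 - 1)*(-5 + 1) = -1*(-4) = 4)
y(m) = 6*m
w(P, U) = -U*(24 - 30*P + 36*U)/2 (w(P, U) = -6*((-5*P + 6*U) + 4)*U/2 = -6*(4 - 5*P + 6*U)*U/2 = -(24 - 30*P + 36*U)*U/2 = -U*(24 - 30*P + 36*U)/2)
(-18 + w(-5, -1))*(-95) = (-18 + 3*(-1)*(-4 - 6*(-1) + 5*(-5)))*(-95) = (-18 + 3*(-1)*(-4 + 6 - 25))*(-95) = (-18 + 3*(-1)*(-23))*(-95) = (-18 + 69)*(-95) = 51*(-95) = -4845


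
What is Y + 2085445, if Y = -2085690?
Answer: -245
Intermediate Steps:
Y + 2085445 = -2085690 + 2085445 = -245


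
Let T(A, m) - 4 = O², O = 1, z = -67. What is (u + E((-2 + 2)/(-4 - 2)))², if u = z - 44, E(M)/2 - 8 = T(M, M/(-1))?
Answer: 7225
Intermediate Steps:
T(A, m) = 5 (T(A, m) = 4 + 1² = 4 + 1 = 5)
E(M) = 26 (E(M) = 16 + 2*5 = 16 + 10 = 26)
u = -111 (u = -67 - 44 = -111)
(u + E((-2 + 2)/(-4 - 2)))² = (-111 + 26)² = (-85)² = 7225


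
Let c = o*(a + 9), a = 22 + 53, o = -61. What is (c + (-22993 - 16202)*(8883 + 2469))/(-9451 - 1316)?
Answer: 148315588/3589 ≈ 41325.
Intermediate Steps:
a = 75
c = -5124 (c = -61*(75 + 9) = -61*84 = -5124)
(c + (-22993 - 16202)*(8883 + 2469))/(-9451 - 1316) = (-5124 + (-22993 - 16202)*(8883 + 2469))/(-9451 - 1316) = (-5124 - 39195*11352)/(-10767) = (-5124 - 444941640)*(-1/10767) = -444946764*(-1/10767) = 148315588/3589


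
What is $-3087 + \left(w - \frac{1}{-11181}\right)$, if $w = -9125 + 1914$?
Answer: $- \frac{115141937}{11181} \approx -10298.0$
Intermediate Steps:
$w = -7211$
$-3087 + \left(w - \frac{1}{-11181}\right) = -3087 - \frac{80626190}{11181} = - \frac{115141937}{11181}$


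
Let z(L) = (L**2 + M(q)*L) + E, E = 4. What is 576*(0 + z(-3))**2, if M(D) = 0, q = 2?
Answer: 97344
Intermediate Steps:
z(L) = 4 + L**2 (z(L) = (L**2 + 0*L) + 4 = (L**2 + 0) + 4 = L**2 + 4 = 4 + L**2)
576*(0 + z(-3))**2 = 576*(0 + (4 + (-3)**2))**2 = 576*(0 + (4 + 9))**2 = 576*(0 + 13)**2 = 576*13**2 = 576*169 = 97344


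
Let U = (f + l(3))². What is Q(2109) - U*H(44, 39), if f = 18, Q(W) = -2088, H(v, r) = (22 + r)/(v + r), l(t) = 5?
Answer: -205573/83 ≈ -2476.8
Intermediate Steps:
H(v, r) = (22 + r)/(r + v)
U = 529 (U = (18 + 5)² = 23² = 529)
Q(2109) - U*H(44, 39) = -2088 - 529*(22 + 39)/(39 + 44) = -2088 - 529*61/83 = -2088 - 1*32269/83 = -2088 - 32269/83 = -205573/83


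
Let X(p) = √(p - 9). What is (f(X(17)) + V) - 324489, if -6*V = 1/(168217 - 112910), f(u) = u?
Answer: -107679078739/331842 + 2*√2 ≈ -3.2449e+5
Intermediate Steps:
X(p) = √(-9 + p)
V = -1/331842 (V = -1/(6*(168217 - 112910)) = -⅙/55307 = -⅙*1/55307 = -1/331842 ≈ -3.0135e-6)
(f(X(17)) + V) - 324489 = (√(-9 + 17) - 1/331842) - 324489 = (√8 - 1/331842) - 324489 = (2*√2 - 1/331842) - 324489 = (-1/331842 + 2*√2) - 324489 = -107679078739/331842 + 2*√2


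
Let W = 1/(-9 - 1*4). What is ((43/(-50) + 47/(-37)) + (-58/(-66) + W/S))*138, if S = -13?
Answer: -295574311/1719575 ≈ -171.89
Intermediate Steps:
W = -1/13 (W = 1/(-9 - 4) = 1/(-13) = -1/13 ≈ -0.076923)
((43/(-50) + 47/(-37)) + (-58/(-66) + W/S))*138 = ((43/(-50) + 47/(-37)) + (-58/(-66) - 1/13/(-13)))*138 = ((43*(-1/50) + 47*(-1/37)) + (-58*(-1/66) - 1/13*(-1/13)))*138 = ((-43/50 - 47/37) + (29/33 + 1/169))*138 = (-3941/1850 + 4934/5577)*138 = -12851057/10317450*138 = -295574311/1719575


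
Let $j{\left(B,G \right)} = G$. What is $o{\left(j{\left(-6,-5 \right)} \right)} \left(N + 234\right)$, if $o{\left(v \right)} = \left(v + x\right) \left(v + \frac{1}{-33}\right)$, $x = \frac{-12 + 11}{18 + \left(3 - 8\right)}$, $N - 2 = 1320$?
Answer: $\frac{516592}{13} \approx 39738.0$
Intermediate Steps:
$N = 1322$ ($N = 2 + 1320 = 1322$)
$x = - \frac{1}{13}$ ($x = - \frac{1}{18 - 5} = - \frac{1}{13} \approx -0.076923$)
$o{\left(v \right)} = \left(- \frac{1}{13} + v\right) \left(- \frac{1}{33} + v\right)$ ($o{\left(v \right)} = \left(v - \frac{1}{13}\right) \left(v + \frac{1}{-33}\right) = \left(- \frac{1}{13} + v\right) \left(v - \frac{1}{33}\right) = \left(- \frac{1}{13} + v\right) \left(- \frac{1}{33} + v\right)$)
$o{\left(j{\left(-6,-5 \right)} \right)} \left(N + 234\right) = \left(\frac{1}{429} + \left(-5\right)^{2} - - \frac{230}{429}\right) \left(1322 + 234\right) = \left(\frac{1}{429} + 25 + \frac{230}{429}\right) 1556 = \frac{332}{13} \cdot 1556 = \frac{516592}{13}$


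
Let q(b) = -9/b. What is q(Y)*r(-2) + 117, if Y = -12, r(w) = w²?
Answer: 120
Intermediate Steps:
q(Y)*r(-2) + 117 = -9/(-12)*(-2)² + 117 = -9*(-1/12)*4 + 117 = (¾)*4 + 117 = 3 + 117 = 120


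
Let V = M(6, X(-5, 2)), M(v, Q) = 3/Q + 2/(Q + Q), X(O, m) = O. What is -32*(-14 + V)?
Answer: 2368/5 ≈ 473.60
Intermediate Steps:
M(v, Q) = 4/Q (M(v, Q) = 3/Q + 2/((2*Q)) = 3/Q + 2*(1/(2*Q)) = 3/Q + 1/Q = 4/Q)
V = -⅘ (V = 4/(-5) = 4*(-⅕) = -⅘ ≈ -0.80000)
-32*(-14 + V) = -32*(-14 - ⅘) = -32*(-74/5) = 2368/5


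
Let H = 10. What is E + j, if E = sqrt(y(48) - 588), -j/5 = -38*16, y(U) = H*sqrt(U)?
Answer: 3040 + 2*sqrt(-147 + 10*sqrt(3)) ≈ 3040.0 + 22.775*I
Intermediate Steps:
y(U) = 10*sqrt(U)
j = 3040 (j = -(-190)*16 = -5*(-608) = 3040)
E = sqrt(-588 + 40*sqrt(3)) (E = sqrt(10*sqrt(48) - 588) = sqrt(10*(4*sqrt(3)) - 588) = sqrt(40*sqrt(3) - 588) = sqrt(-588 + 40*sqrt(3)) ≈ 22.775*I)
E + j = 2*sqrt(-147 + 10*sqrt(3)) + 3040 = 3040 + 2*sqrt(-147 + 10*sqrt(3))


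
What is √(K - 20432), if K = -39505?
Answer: I*√59937 ≈ 244.82*I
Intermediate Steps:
√(K - 20432) = √(-39505 - 20432) = √(-59937) = I*√59937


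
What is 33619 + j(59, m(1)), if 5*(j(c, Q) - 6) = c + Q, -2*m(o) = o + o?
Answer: 168183/5 ≈ 33637.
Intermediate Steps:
m(o) = -o (m(o) = -(o + o)/2 = -o)
j(c, Q) = 6 + Q/5 + c/5 (j(c, Q) = 6 + (c + Q)/5 = 6 + (Q + c)/5 = 6 + (Q/5 + c/5) = 6 + Q/5 + c/5)
33619 + j(59, m(1)) = 33619 + (6 + (-1*1)/5 + (⅕)*59) = 33619 + (6 + (⅕)*(-1) + 59/5) = 33619 + (6 - ⅕ + 59/5) = 33619 + 88/5 = 168183/5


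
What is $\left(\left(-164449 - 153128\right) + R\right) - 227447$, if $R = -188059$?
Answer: $-733083$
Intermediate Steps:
$\left(\left(-164449 - 153128\right) + R\right) - 227447 = \left(\left(-164449 - 153128\right) - 188059\right) - 227447 = \left(-317577 - 188059\right) - 227447 = -505636 - 227447 = -733083$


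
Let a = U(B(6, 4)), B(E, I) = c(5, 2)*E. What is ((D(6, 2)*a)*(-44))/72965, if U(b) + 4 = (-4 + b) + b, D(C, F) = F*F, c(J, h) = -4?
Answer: 9856/72965 ≈ 0.13508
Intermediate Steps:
B(E, I) = -4*E
D(C, F) = F²
U(b) = -8 + 2*b (U(b) = -4 + ((-4 + b) + b) = -4 + (-4 + 2*b) = -8 + 2*b)
a = -56 (a = -8 + 2*(-4*6) = -8 + 2*(-24) = -8 - 48 = -56)
((D(6, 2)*a)*(-44))/72965 = ((2²*(-56))*(-44))/72965 = ((4*(-56))*(-44))*(1/72965) = -224*(-44)*(1/72965) = 9856*(1/72965) = 9856/72965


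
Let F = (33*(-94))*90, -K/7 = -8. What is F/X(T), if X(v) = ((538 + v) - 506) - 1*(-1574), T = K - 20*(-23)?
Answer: -139590/1061 ≈ -131.56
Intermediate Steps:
K = 56 (K = -7*(-8) = 56)
T = 516 (T = 56 - 20*(-23) = 56 + 460 = 516)
X(v) = 1606 + v (X(v) = (32 + v) + 1574 = 1606 + v)
F = -279180 (F = -3102*90 = -279180)
F/X(T) = -279180/(1606 + 516) = -279180/2122 = -279180*1/2122 = -139590/1061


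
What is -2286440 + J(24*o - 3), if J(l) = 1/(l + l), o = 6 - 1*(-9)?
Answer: -1632518159/714 ≈ -2.2864e+6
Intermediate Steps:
o = 15 (o = 6 + 9 = 15)
J(l) = 1/(2*l)
-2286440 + J(24*o - 3) = -2286440 + 1/(2*(24*15 - 3)) = -2286440 + 1/(2*(360 - 3)) = -2286440 + (½)/357 = -2286440 + (½)*(1/357) = -2286440 + 1/714 = -1632518159/714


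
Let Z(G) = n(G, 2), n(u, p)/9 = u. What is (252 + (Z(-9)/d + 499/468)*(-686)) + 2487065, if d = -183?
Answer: 35489188133/14274 ≈ 2.4863e+6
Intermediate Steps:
n(u, p) = 9*u
Z(G) = 9*G
(252 + (Z(-9)/d + 499/468)*(-686)) + 2487065 = (252 + ((9*(-9))/(-183) + 499/468)*(-686)) + 2487065 = (252 + (-81*(-1/183) + 499*(1/468))*(-686)) + 2487065 = (252 + (27/61 + 499/468)*(-686)) + 2487065 = (252 + (43075/28548)*(-686)) + 2487065 = (252 - 14774725/14274) + 2487065 = -11177677/14274 + 2487065 = 35489188133/14274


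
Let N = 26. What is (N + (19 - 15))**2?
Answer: 900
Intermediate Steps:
(N + (19 - 15))**2 = (26 + (19 - 15))**2 = (26 + 4)**2 = 30**2 = 900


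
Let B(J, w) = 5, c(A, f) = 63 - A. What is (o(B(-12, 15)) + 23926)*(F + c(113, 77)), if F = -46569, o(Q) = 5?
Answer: -1115639289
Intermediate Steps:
(o(B(-12, 15)) + 23926)*(F + c(113, 77)) = (5 + 23926)*(-46569 + (63 - 1*113)) = 23931*(-46569 + (63 - 113)) = 23931*(-46569 - 50) = 23931*(-46619) = -1115639289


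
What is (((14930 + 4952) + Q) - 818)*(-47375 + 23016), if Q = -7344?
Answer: -285487480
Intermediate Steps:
(((14930 + 4952) + Q) - 818)*(-47375 + 23016) = (((14930 + 4952) - 7344) - 818)*(-47375 + 23016) = ((19882 - 7344) - 818)*(-24359) = (12538 - 818)*(-24359) = 11720*(-24359) = -285487480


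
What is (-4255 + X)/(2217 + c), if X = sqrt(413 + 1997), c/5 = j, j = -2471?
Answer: 115/274 - sqrt(2410)/10138 ≈ 0.41487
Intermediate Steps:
c = -12355 (c = 5*(-2471) = -12355)
X = sqrt(2410) ≈ 49.092
(-4255 + X)/(2217 + c) = (-4255 + sqrt(2410))/(2217 - 12355) = (-4255 + sqrt(2410))/(-10138) = (-4255 + sqrt(2410))*(-1/10138) = 115/274 - sqrt(2410)/10138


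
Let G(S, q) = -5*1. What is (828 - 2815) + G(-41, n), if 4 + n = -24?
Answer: -1992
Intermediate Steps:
n = -28 (n = -4 - 24 = -28)
G(S, q) = -5
(828 - 2815) + G(-41, n) = (828 - 2815) - 5 = -1987 - 5 = -1992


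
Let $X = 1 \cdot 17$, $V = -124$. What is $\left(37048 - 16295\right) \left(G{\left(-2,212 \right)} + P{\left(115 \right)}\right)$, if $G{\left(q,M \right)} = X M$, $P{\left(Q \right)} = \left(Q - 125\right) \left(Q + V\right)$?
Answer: $76661582$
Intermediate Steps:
$P{\left(Q \right)} = \left(-125 + Q\right) \left(-124 + Q\right)$ ($P{\left(Q \right)} = \left(Q - 125\right) \left(Q - 124\right) = \left(-125 + Q\right) \left(-124 + Q\right)$)
$X = 17$
$G{\left(q,M \right)} = 17 M$
$\left(37048 - 16295\right) \left(G{\left(-2,212 \right)} + P{\left(115 \right)}\right) = \left(37048 - 16295\right) \left(17 \cdot 212 + \left(15500 + 115^{2} - 28635\right)\right) = 20753 \left(3604 + \left(15500 + 13225 - 28635\right)\right) = 20753 \left(3604 + 90\right) = 20753 \cdot 3694 = 76661582$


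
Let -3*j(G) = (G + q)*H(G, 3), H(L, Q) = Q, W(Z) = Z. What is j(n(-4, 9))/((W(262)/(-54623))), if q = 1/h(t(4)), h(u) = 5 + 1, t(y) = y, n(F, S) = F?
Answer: -1256329/1572 ≈ -799.19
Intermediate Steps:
h(u) = 6
q = 1/6 ≈ 0.16667
j(G) = -1/6 - G (j(G) = -(G + 1/6)*3/3 = -(1/6 + G)*3/3 = -(1/2 + 3*G)/3 = -1/6 - G)
j(n(-4, 9))/((W(262)/(-54623))) = (-1/6 - 1*(-4))/((262/(-54623))) = (-1/6 + 4)/((262*(-1/54623))) = 23/(6*(-262/54623)) = (23/6)*(-54623/262) = -1256329/1572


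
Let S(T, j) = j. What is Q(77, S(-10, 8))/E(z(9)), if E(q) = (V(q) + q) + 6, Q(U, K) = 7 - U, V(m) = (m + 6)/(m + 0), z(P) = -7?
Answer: 245/3 ≈ 81.667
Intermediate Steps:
V(m) = (6 + m)/m
E(q) = 6 + q + (6 + q)/q (E(q) = ((6 + q)/q + q) + 6 = (q + (6 + q)/q) + 6 = 6 + q + (6 + q)/q)
Q(77, S(-10, 8))/E(z(9)) = (7 - 1*77)/(7 - 7 + 6/(-7)) = (7 - 77)/(7 - 7 + 6*(-1/7)) = -70/(7 - 7 - 6/7) = -70/(-6/7) = -70*(-7/6) = 245/3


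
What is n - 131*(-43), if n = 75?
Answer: 5708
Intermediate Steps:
n - 131*(-43) = 75 - 131*(-43) = 75 + 5633 = 5708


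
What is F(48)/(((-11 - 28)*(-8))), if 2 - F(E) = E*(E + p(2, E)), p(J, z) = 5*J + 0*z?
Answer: -107/12 ≈ -8.9167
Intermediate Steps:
p(J, z) = 5*J (p(J, z) = 5*J + 0 = 5*J)
F(E) = 2 - E*(10 + E) (F(E) = 2 - E*(E + 5*2) = 2 - E*(E + 10) = 2 - E*(10 + E))
F(48)/(((-11 - 28)*(-8))) = (2 - 1*48² - 10*48)/(((-11 - 28)*(-8))) = (2 - 1*2304 - 480)/((-39*(-8))) = (2 - 2304 - 480)/312 = -2782*1/312 = -107/12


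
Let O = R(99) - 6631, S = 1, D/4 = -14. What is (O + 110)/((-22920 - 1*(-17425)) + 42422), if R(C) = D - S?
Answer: -598/3357 ≈ -0.17814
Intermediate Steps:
D = -56 (D = 4*(-14) = -56)
R(C) = -57 (R(C) = -56 - 1*1 = -56 - 1 = -57)
O = -6688 (O = -57 - 6631 = -6688)
(O + 110)/((-22920 - 1*(-17425)) + 42422) = (-6688 + 110)/((-22920 - 1*(-17425)) + 42422) = -6578/((-22920 + 17425) + 42422) = -6578/(-5495 + 42422) = -6578/36927 = -6578*1/36927 = -598/3357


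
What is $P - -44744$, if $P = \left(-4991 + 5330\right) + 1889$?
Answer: $46972$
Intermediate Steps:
$P = 2228$ ($P = 339 + 1889 = 2228$)
$P - -44744 = 2228 - -44744 = 2228 + 44744 = 46972$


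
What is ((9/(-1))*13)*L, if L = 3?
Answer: -351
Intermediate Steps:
((9/(-1))*13)*L = ((9/(-1))*13)*3 = ((9*(-1))*13)*3 = -9*13*3 = -117*3 = -351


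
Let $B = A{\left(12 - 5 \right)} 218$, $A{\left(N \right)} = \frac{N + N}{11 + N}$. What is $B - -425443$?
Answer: $\frac{3830513}{9} \approx 4.2561 \cdot 10^{5}$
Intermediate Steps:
$A{\left(N \right)} = \frac{2 N}{11 + N}$
$B = \frac{1526}{9}$ ($B = \frac{2 \left(12 - 5\right)}{11 + \left(12 - 5\right)} 218 = 2 \cdot 7 \frac{1}{11 + 7} \cdot 218 = 2 \cdot 7 \cdot \frac{1}{18} \cdot 218 = \frac{7}{9} \cdot 218 = \frac{1526}{9} \approx 169.56$)
$B - -425443 = \frac{1526}{9} - -425443 = \frac{1526}{9} + 425443 = \frac{3830513}{9}$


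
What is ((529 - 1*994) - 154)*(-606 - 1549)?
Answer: 1333945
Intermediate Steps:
((529 - 1*994) - 154)*(-606 - 1549) = ((529 - 994) - 154)*(-2155) = (-465 - 154)*(-2155) = -619*(-2155) = 1333945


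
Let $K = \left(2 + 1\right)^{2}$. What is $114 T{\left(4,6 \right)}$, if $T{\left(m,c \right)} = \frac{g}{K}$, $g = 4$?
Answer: $\frac{152}{3} \approx 50.667$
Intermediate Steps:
$K = 9$ ($K = 3^{2} = 9$)
$T{\left(m,c \right)} = \frac{4}{9}$
$114 T{\left(4,6 \right)} = 114 \cdot \frac{4}{9} = \frac{152}{3}$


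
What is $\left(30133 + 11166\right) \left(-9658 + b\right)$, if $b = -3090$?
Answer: $-526479652$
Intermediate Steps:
$\left(30133 + 11166\right) \left(-9658 + b\right) = \left(30133 + 11166\right) \left(-9658 - 3090\right) = 41299 \left(-12748\right) = -526479652$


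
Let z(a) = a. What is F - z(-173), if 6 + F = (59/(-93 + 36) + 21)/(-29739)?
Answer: 283084403/1695123 ≈ 167.00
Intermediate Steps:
F = -10171876/1695123 (F = -6 + (59/(-93 + 36) + 21)/(-29739) = -6 + (59/(-57) + 21)*(-1/29739) = -6 + (59*(-1/57) + 21)*(-1/29739) = -6 + (-59/57 + 21)*(-1/29739) = -6 + (1138/57)*(-1/29739) = -6 - 1138/1695123 = -10171876/1695123 ≈ -6.0007)
F - z(-173) = -10171876/1695123 - 1*(-173) = -10171876/1695123 + 173 = 283084403/1695123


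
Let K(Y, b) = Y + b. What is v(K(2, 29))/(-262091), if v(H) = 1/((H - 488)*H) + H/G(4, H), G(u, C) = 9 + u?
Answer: -439164/48269561561 ≈ -9.0981e-6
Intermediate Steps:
v(H) = H/13 + 1/(H*(-488 + H)) (v(H) = 1/((H - 488)*H) + H/(9 + 4) = 1/((-488 + H)*H) + H/13 = 1/(H*(-488 + H)) + H*(1/13) = 1/(H*(-488 + H)) + H/13 = H/13 + 1/(H*(-488 + H)))
v(K(2, 29))/(-262091) = ((13 + (2 + 29)³ - 488*(2 + 29)²)/(13*(2 + 29)*(-488 + (2 + 29))))/(-262091) = ((1/13)*(13 + 31³ - 488*31²)/(31*(-488 + 31)))*(-1/262091) = ((1/13)*(1/31)*(13 + 29791 - 488*961)/(-457))*(-1/262091) = ((1/13)*(1/31)*(-1/457)*(13 + 29791 - 468968))*(-1/262091) = ((1/13)*(1/31)*(-1/457)*(-439164))*(-1/262091) = (439164/184171)*(-1/262091) = -439164/48269561561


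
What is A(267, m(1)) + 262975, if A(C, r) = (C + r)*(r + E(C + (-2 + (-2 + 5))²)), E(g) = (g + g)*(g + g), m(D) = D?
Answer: 77258571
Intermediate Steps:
E(g) = 4*g² (E(g) = (2*g)*(2*g) = 4*g²)
A(C, r) = (C + r)*(r + 4*(1 + C)²) (A(C, r) = (C + r)*(r + 4*(C + (-2 + (-2 + 5))²)²) = (C + r)*(r + 4*(C + (-2 + 3)²)²) = (C + r)*(r + 4*(C + 1²)²) = (C + r)*(r + 4*(C + 1)²) = (C + r)*(r + 4*(1 + C)²))
A(267, m(1)) + 262975 = (1² + 267*1 + 4*267*(1 + 267)² + 4*1*(1 + 267)²) + 262975 = (1 + 267 + 4*267*268² + 4*1*268²) + 262975 = (1 + 267 + 4*267*71824 + 4*1*71824) + 262975 = (1 + 267 + 76708032 + 287296) + 262975 = 76995596 + 262975 = 77258571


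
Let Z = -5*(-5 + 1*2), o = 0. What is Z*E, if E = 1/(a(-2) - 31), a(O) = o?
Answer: -15/31 ≈ -0.48387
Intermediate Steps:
a(O) = 0
E = -1/31 (E = 1/(0 - 31) = 1/(-31) = -1/31 ≈ -0.032258)
Z = 15 (Z = -5*(-5 + 2) = -5*(-3) = 15)
Z*E = 15*(-1/31) = -15/31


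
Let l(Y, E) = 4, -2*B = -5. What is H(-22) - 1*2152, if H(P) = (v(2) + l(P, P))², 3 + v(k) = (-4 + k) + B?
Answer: -8599/4 ≈ -2149.8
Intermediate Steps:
B = 5/2 (B = -½*(-5) = 5/2 ≈ 2.5000)
v(k) = -9/2 + k (v(k) = -3 + ((-4 + k) + 5/2) = -3 + (-3/2 + k) = -9/2 + k)
H(P) = 9/4 (H(P) = ((-9/2 + 2) + 4)² = (-5/2 + 4)² = (3/2)² = 9/4)
H(-22) - 1*2152 = 9/4 - 1*2152 = 9/4 - 2152 = -8599/4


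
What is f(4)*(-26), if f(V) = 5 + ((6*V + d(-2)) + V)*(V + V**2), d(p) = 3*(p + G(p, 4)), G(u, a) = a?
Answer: -17810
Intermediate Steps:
d(p) = 12 + 3*p (d(p) = 3*(p + 4) = 3*(4 + p) = 12 + 3*p)
f(V) = 5 + (6 + 7*V)*(V + V**2) (f(V) = 5 + ((6*V + (12 + 3*(-2))) + V)*(V + V**2) = 5 + ((6*V + (12 - 6)) + V)*(V + V**2) = 5 + ((6*V + 6) + V)*(V + V**2) = 5 + ((6 + 6*V) + V)*(V + V**2) = 5 + (6 + 7*V)*(V + V**2))
f(4)*(-26) = (5 + 6*4 + 7*4**3 + 13*4**2)*(-26) = (5 + 24 + 7*64 + 13*16)*(-26) = (5 + 24 + 448 + 208)*(-26) = 685*(-26) = -17810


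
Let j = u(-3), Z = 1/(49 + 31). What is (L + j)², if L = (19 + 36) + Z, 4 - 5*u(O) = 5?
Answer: 769129/256 ≈ 3004.4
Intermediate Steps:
u(O) = -⅕ (u(O) = ⅘ - ⅕*5 = ⅘ - 1 = -⅕)
Z = 1/80 ≈ 0.012500
L = 4401/80 (L = (19 + 36) + 1/80 = 55 + 1/80 = 4401/80 ≈ 55.013)
j = -⅕ ≈ -0.20000
(L + j)² = (4401/80 - ⅕)² = (877/16)² = 769129/256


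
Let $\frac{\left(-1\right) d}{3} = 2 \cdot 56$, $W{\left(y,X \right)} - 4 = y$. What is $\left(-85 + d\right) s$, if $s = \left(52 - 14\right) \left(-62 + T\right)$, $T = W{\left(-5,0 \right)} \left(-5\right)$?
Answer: $911886$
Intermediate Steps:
$W{\left(y,X \right)} = 4 + y$
$T = 5$ ($T = \left(4 - 5\right) \left(-5\right) = \left(-1\right) \left(-5\right) = 5$)
$d = -336$ ($d = - 3 \cdot 2 \cdot 56 = \left(-3\right) 112 = -336$)
$s = -2166$ ($s = \left(52 - 14\right) \left(-62 + 5\right) = 38 \left(-57\right) = -2166$)
$\left(-85 + d\right) s = \left(-85 - 336\right) \left(-2166\right) = \left(-421\right) \left(-2166\right) = 911886$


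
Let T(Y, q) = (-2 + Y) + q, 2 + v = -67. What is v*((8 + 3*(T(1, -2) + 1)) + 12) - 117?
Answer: -1083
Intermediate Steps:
v = -69 (v = -2 - 67 = -69)
T(Y, q) = -2 + Y + q
v*((8 + 3*(T(1, -2) + 1)) + 12) - 117 = -69*((8 + 3*((-2 + 1 - 2) + 1)) + 12) - 117 = -69*((8 + 3*(-3 + 1)) + 12) - 117 = -69*((8 + 3*(-2)) + 12) - 117 = -69*((8 - 6) + 12) - 117 = -69*(2 + 12) - 117 = -69*14 - 117 = -966 - 117 = -1083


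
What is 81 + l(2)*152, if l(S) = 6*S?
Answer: 1905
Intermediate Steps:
81 + l(2)*152 = 81 + (6*2)*152 = 81 + 12*152 = 81 + 1824 = 1905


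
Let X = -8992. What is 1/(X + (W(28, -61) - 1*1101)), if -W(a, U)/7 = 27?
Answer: -1/10282 ≈ -9.7257e-5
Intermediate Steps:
W(a, U) = -189 (W(a, U) = -7*27 = -189)
1/(X + (W(28, -61) - 1*1101)) = 1/(-8992 + (-189 - 1*1101)) = 1/(-8992 + (-189 - 1101)) = 1/(-8992 - 1290) = 1/(-10282) = -1/10282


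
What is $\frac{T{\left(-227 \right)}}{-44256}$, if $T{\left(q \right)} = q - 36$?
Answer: $\frac{263}{44256} \approx 0.0059427$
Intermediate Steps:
$T{\left(q \right)} = -36 + q$
$\frac{T{\left(-227 \right)}}{-44256} = \frac{-36 - 227}{-44256} = \left(-263\right) \left(- \frac{1}{44256}\right) = \frac{263}{44256}$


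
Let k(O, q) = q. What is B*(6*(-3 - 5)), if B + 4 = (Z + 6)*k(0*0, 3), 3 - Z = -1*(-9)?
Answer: 192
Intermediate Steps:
Z = -6 (Z = 3 - (-1)*(-9) = 3 - 1*9 = 3 - 9 = -6)
B = -4 (B = -4 + (-6 + 6)*3 = -4 + 0*3 = -4 + 0 = -4)
B*(6*(-3 - 5)) = -24*(-3 - 5) = -24*(-8) = -4*(-48) = 192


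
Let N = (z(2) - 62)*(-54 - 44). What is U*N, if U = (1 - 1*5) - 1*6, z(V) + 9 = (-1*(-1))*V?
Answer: -67620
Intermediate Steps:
z(V) = -9 + V (z(V) = -9 + (-1*(-1))*V = -9 + 1*V = -9 + V)
N = 6762 (N = ((-9 + 2) - 62)*(-54 - 44) = (-7 - 62)*(-98) = -69*(-98) = 6762)
U = -10 (U = (1 - 5) - 6 = -4 - 6 = -10)
U*N = -10*6762 = -67620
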